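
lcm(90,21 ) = 630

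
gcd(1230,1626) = 6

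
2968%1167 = 634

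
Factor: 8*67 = 536 = 2^3*67^1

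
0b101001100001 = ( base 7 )10514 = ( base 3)10122102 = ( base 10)2657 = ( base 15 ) BC2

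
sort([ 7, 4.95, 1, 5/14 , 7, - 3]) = [ - 3,5/14, 1, 4.95, 7, 7]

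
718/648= 1 + 35/324=1.11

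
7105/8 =7105/8=888.12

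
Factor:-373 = -373^1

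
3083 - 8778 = - 5695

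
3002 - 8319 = - 5317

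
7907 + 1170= 9077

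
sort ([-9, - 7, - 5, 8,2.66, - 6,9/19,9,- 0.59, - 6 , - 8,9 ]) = [ - 9,-8,  -  7 ,-6, - 6,- 5, - 0.59,9/19,2.66, 8, 9,9]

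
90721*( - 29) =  - 2630909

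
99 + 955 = 1054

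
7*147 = 1029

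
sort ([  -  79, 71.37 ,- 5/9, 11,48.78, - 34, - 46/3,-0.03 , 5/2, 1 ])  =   [-79,-34 ,-46/3, - 5/9,-0.03, 1,5/2,11,48.78,71.37] 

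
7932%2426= 654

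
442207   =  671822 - 229615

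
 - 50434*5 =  - 252170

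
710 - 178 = 532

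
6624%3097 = 430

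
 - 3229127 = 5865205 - 9094332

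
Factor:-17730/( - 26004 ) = 15/22  =  2^( - 1 )*3^1*5^1*11^ (-1 ) 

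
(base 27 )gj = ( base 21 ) 10A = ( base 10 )451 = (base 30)f1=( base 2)111000011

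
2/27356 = 1/13678= 0.00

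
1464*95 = 139080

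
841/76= 11 + 5/76  =  11.07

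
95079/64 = 95079/64 = 1485.61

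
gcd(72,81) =9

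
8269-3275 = 4994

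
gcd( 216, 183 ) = 3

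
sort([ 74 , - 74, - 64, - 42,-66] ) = [- 74,- 66, - 64, - 42 , 74 ] 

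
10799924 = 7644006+3155918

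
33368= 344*97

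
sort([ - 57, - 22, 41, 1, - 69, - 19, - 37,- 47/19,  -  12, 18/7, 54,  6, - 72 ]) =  [ - 72, - 69, - 57  ,-37, - 22, - 19 , - 12,-47/19,1,  18/7,6,41,54 ]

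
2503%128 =71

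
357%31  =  16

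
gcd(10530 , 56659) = 1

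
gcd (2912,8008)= 728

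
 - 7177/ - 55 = 130+27/55 = 130.49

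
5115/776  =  6  +  459/776  =  6.59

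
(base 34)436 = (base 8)11174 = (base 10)4732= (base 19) d21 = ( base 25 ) 7E7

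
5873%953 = 155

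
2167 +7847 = 10014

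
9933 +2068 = 12001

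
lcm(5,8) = 40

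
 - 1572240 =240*( -6551) 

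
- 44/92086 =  - 22/46043 = -0.00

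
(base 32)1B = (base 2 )101011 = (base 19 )25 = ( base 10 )43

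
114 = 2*57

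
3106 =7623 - 4517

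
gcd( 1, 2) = 1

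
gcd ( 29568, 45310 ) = 2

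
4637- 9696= - 5059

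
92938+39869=132807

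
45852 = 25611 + 20241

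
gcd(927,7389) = 9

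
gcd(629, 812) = 1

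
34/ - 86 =  -  1+ 26/43 = -  0.40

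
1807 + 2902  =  4709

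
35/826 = 5/118=0.04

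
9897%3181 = 354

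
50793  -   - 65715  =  116508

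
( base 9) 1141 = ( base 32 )QF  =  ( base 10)847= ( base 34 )ov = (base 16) 34f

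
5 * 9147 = 45735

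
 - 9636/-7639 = 9636/7639 = 1.26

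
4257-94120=  -  89863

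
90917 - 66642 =24275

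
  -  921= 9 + -930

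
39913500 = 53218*750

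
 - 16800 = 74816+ - 91616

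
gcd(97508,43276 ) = 4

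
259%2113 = 259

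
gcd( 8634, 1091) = 1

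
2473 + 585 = 3058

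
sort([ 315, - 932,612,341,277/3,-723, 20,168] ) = [ - 932, - 723, 20 , 277/3,168  ,  315, 341,612]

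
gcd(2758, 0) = 2758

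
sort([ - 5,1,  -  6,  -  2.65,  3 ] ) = [ - 6, -5 , - 2.65 , 1, 3 ] 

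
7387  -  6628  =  759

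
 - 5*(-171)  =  855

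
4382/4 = 1095 + 1/2 = 1095.50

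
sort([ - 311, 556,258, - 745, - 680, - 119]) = [ - 745, - 680, - 311, - 119, 258, 556 ]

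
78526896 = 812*96708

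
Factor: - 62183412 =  - 2^2*3^2*1727317^1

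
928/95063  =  928/95063=0.01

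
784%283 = 218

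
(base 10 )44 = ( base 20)24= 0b101100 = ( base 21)22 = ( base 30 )1E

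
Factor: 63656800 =2^5*5^2*47^1*1693^1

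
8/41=8/41 = 0.20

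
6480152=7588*854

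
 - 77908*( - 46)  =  3583768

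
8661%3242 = 2177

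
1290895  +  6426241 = 7717136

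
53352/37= 53352/37=1441.95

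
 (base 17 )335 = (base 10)923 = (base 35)QD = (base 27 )175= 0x39b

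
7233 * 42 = 303786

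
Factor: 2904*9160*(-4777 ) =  - 127071257280 =- 2^6*3^1*5^1*11^2*17^1*229^1 * 281^1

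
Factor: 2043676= 2^2 * 510919^1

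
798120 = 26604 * 30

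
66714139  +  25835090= 92549229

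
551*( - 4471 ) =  - 2463521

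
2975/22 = 2975/22 = 135.23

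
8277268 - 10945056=-2667788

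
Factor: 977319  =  3^3*  7^1 * 5171^1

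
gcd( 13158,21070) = 86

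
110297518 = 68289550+42007968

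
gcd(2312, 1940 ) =4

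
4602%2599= 2003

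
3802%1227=121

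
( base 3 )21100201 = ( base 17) 119A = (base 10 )5365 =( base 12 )3131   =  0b1010011110101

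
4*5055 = 20220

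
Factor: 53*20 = 1060 = 2^2*5^1*53^1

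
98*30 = 2940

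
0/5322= 0= 0.00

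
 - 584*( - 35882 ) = 20955088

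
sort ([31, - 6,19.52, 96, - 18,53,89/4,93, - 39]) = [ - 39, - 18, - 6,19.52,89/4,31,53, 93,96]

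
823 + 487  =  1310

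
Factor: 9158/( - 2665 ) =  - 2^1*5^(-1 )*13^( - 1)  *19^1*41^ ( - 1 )*241^1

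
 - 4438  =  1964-6402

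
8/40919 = 8/40919 =0.00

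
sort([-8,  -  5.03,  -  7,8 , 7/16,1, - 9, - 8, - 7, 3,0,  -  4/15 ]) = [ - 9,- 8, - 8, - 7,-7,  -  5.03, - 4/15,0, 7/16, 1, 3, 8] 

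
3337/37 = 3337/37 = 90.19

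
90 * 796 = 71640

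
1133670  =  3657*310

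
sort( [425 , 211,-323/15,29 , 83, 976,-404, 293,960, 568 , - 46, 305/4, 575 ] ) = [ - 404, - 46,-323/15,29,305/4 , 83, 211, 293,  425,568, 575, 960,976 ] 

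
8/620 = 2/155 = 0.01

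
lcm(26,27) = 702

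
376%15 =1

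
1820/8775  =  28/135 = 0.21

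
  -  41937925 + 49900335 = 7962410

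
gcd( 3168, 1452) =132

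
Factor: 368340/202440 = 877/482= 2^( - 1) * 241^(-1) * 877^1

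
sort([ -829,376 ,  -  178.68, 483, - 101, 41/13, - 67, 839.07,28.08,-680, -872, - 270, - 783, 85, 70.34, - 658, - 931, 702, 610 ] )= [  -  931, - 872,-829, - 783,- 680, - 658, - 270, - 178.68,  -  101,  -  67, 41/13,28.08,70.34 , 85,  376, 483, 610, 702, 839.07]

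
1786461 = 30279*59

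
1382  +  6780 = 8162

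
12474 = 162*77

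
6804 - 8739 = - 1935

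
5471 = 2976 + 2495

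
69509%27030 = 15449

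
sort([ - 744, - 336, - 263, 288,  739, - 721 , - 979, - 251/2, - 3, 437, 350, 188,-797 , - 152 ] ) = [-979, - 797, - 744, - 721,-336,-263, - 152, - 251/2, - 3,188,  288, 350 , 437,739]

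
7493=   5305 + 2188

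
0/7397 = 0 = 0.00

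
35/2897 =35/2897 = 0.01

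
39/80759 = 39/80759 = 0.00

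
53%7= 4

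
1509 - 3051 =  - 1542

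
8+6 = 14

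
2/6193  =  2/6193= 0.00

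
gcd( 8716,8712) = 4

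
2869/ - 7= - 2869/7 = -409.86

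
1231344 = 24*51306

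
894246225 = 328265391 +565980834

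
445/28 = 15 + 25/28 = 15.89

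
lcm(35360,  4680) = 318240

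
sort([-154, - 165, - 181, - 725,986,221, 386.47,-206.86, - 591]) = [ - 725,-591, - 206.86, - 181,-165,-154,221,386.47,986 ]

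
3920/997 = 3920/997 =3.93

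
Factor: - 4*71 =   -  284 = -2^2*71^1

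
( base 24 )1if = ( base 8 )1777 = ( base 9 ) 1356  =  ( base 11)850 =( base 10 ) 1023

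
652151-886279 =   -  234128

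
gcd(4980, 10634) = 2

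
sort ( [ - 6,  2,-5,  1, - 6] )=[ - 6, - 6 , - 5, 1, 2 ]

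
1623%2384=1623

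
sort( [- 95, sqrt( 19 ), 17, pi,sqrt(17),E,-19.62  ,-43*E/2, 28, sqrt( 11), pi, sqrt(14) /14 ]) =[ - 95, - 43*E/2, - 19.62, sqrt( 14)/14, E,pi, pi, sqrt( 11), sqrt( 17), sqrt(19 ), 17, 28 ]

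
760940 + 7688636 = 8449576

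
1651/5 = 1651/5 =330.20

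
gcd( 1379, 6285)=1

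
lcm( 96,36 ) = 288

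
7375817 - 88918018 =-81542201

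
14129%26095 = 14129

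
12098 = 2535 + 9563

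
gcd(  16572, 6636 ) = 12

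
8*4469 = 35752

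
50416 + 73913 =124329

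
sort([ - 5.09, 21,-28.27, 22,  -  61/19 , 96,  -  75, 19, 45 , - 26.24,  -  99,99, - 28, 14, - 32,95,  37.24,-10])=[  -  99,-75,  -  32 , - 28.27 ,-28, - 26.24 ,-10, -5.09, - 61/19 , 14, 19, 21,22,  37.24,45 , 95,96,99 ]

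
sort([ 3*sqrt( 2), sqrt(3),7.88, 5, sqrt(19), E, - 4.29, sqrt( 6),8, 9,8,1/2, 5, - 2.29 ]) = [ - 4.29, - 2.29,  1/2,sqrt( 3), sqrt(6),E, 3*sqrt(2), sqrt( 19 ) , 5, 5, 7.88, 8, 8,9] 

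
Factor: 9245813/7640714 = 2^( - 1)*3820357^( - 1)*9245813^1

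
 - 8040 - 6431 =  - 14471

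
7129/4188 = 7129/4188 = 1.70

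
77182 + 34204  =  111386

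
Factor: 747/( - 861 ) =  - 249/287 = - 3^1*7^(-1 )*41^(-1)*83^1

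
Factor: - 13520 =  - 2^4*5^1*13^2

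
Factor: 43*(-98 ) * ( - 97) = 408758 = 2^1*7^2*43^1  *  97^1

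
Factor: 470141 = 7^1 * 47^1*1429^1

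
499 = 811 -312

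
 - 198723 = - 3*66241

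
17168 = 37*464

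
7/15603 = 1/2229 = 0.00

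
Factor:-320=- 2^6*5^1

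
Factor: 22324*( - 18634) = -415985416 = - 2^3*7^1*11^3 * 5581^1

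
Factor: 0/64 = 0= 0^1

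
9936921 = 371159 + 9565762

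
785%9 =2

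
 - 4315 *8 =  - 34520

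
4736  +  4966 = 9702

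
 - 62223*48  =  -2986704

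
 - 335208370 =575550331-910758701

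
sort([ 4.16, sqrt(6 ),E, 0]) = [ 0, sqrt(6) , E,4.16]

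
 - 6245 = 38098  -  44343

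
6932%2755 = 1422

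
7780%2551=127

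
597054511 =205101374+391953137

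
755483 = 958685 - 203202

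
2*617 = 1234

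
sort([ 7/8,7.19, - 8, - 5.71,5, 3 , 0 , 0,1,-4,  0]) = [ - 8, - 5.71,  -  4,0,0,0, 7/8,1,3,5,7.19] 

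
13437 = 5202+8235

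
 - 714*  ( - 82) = 58548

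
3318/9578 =1659/4789=0.35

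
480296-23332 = 456964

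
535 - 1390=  - 855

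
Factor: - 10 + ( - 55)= - 5^1*13^1 = - 65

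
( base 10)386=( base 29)D9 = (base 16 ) 182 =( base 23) gi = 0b110000010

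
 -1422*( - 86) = 122292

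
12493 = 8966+3527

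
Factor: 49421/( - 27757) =-41^ (  -  1 ) * 73^1=- 73/41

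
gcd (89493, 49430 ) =1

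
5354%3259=2095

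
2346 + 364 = 2710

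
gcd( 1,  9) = 1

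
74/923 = 74/923=0.08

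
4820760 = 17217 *280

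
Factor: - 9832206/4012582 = -3^1*7^( - 1 ) * 286613^( - 1 )*1638701^1 = -4916103/2006291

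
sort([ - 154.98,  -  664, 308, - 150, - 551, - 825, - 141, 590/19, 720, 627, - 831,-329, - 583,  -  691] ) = [ - 831,-825, - 691 ,  -  664 ,- 583, - 551,-329, - 154.98, - 150,- 141, 590/19,308, 627, 720]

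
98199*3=294597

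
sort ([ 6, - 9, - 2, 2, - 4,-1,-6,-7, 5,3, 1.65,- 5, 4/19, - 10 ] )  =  [ - 10,-9,-7, - 6,- 5, - 4,-2, - 1, 4/19,  1.65, 2, 3, 5 , 6]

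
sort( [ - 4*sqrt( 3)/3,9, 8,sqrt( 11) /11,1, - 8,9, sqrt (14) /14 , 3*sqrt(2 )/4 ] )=[ - 8, - 4*sqrt( 3)/3,sqrt(14 ) /14,sqrt(11 ) /11, 1  ,  3*sqrt(2)/4,  8, 9, 9]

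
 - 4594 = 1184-5778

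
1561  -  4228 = - 2667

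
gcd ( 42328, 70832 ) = 8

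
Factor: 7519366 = 2^1*3759683^1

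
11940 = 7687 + 4253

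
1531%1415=116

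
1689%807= 75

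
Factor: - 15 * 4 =- 2^2*3^1*5^1  =  - 60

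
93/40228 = 93/40228 = 0.00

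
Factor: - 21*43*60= - 54180 = - 2^2 * 3^2*5^1  *7^1*43^1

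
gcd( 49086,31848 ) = 6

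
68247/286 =238 + 179/286 = 238.63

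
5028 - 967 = 4061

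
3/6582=1/2194=0.00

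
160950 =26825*6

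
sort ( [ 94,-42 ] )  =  [ - 42, 94] 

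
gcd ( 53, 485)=1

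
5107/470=10+ 407/470 = 10.87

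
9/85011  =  3/28337 = 0.00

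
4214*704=2966656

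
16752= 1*16752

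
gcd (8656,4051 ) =1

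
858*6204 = 5323032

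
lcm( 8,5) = 40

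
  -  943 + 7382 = 6439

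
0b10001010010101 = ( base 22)i69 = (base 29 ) af8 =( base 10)8853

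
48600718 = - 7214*( - 6737 )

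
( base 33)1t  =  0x3e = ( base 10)62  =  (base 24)2E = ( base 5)222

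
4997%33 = 14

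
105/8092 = 15/1156 = 0.01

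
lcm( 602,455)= 39130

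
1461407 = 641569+819838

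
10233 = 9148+1085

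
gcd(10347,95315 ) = 1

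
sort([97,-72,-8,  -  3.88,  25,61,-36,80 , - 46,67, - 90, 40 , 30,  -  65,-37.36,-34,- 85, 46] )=[ - 90,-85, - 72, - 65, - 46, - 37.36,-36,  -  34,- 8 ,- 3.88, 25 , 30, 40,  46,61,  67, 80, 97]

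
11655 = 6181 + 5474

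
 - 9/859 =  - 1 + 850/859 = - 0.01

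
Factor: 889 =7^1 * 127^1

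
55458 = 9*6162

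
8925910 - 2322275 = 6603635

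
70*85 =5950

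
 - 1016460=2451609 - 3468069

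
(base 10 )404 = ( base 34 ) BU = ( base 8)624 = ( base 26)fe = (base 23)HD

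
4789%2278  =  233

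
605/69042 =605/69042 = 0.01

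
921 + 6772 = 7693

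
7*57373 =401611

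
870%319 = 232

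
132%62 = 8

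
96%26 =18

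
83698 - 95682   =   - 11984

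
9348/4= 2337 = 2337.00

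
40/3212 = 10/803 = 0.01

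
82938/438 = 189 + 26/73 = 189.36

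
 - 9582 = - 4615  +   - 4967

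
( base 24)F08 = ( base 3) 102212022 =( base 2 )10000111001000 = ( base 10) 8648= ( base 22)hj2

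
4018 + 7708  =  11726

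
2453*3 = 7359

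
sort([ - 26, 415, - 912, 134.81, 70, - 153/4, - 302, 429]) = [  -  912, - 302,  -  153/4, - 26,70, 134.81, 415 , 429] 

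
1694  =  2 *847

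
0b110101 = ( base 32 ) 1l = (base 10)53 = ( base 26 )21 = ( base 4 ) 311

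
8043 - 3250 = 4793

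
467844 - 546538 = - 78694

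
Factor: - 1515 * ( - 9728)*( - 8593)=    - 2^9*3^1  *5^1 * 13^1 * 19^1 * 101^1*661^1 =- 126642946560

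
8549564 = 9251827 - 702263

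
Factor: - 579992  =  -2^3*7^1*10357^1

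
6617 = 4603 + 2014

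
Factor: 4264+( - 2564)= 1700= 2^2*5^2*17^1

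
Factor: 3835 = 5^1* 13^1* 59^1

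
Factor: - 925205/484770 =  - 185041/96954=-2^ ( - 1)*3^( - 1)*11^( - 1)*13^( - 1) * 19^1*113^( - 1) * 9739^1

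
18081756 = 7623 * 2372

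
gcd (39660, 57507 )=1983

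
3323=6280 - 2957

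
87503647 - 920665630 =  -833161983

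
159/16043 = 159/16043 = 0.01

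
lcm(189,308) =8316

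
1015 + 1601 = 2616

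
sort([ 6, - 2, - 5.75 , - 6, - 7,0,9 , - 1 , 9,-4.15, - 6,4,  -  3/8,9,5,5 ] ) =[ - 7, - 6,-6, - 5.75, - 4.15,  -  2, - 1,- 3/8,0, 4,5,5,6,9,9,9]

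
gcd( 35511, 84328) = 1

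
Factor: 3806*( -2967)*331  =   - 3737785062 = -2^1*3^1*11^1*23^1*43^1*173^1*331^1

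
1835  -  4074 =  - 2239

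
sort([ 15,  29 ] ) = [ 15,29 ]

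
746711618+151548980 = 898260598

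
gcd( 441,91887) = 3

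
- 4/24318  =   - 1+12157/12159 = - 0.00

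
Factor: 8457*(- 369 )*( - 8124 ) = 25352022492= 2^2 * 3^4*41^1*677^1*2819^1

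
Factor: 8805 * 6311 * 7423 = 3^1 * 5^1 * 13^1*571^1*587^1 * 6311^1 = 412483899165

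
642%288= 66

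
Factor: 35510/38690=67^1*73^ (-1)= 67/73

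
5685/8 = 710 + 5/8 = 710.62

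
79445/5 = 15889 = 15889.00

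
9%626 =9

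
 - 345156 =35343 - 380499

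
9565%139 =113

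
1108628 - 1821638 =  - 713010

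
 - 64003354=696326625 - 760329979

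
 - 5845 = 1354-7199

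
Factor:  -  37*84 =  - 2^2* 3^1*7^1*37^1= - 3108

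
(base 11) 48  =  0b110100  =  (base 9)57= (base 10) 52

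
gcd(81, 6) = 3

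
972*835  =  811620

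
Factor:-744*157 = - 2^3* 3^1 * 31^1*157^1 = -116808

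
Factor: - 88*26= - 2^4*11^1*13^1 = - 2288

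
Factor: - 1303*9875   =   - 12867125 =-5^3*79^1 * 1303^1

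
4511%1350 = 461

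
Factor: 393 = 3^1*131^1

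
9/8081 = 9/8081 = 0.00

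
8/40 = 1/5 = 0.20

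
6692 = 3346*2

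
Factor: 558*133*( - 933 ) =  -2^1*3^3*7^1 * 19^1*31^1 * 311^1 = -69241662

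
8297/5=1659  +  2/5 = 1659.40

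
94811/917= 103+360/917 = 103.39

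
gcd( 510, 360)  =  30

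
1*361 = 361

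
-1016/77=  - 1016/77 = - 13.19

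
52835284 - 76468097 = -23632813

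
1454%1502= 1454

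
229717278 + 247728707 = 477445985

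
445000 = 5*89000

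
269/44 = 6+5/44 =6.11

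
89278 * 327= 29193906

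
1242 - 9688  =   - 8446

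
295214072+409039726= 704253798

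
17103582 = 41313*414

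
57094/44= 28547/22 = 1297.59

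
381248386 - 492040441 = - 110792055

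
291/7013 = 291/7013 = 0.04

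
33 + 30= 63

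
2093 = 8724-6631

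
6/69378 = 1/11563 = 0.00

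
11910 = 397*30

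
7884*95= 748980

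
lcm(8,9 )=72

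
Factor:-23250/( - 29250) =31/39  =  3^( -1) * 13^(-1 )*31^1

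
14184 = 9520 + 4664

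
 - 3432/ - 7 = 3432/7= 490.29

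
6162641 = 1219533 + 4943108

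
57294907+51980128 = 109275035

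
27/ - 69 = - 1+14/23=- 0.39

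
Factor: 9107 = 7^1*1301^1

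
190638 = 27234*7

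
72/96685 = 72/96685= 0.00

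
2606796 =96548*27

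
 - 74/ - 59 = 74/59 = 1.25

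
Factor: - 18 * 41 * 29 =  - 2^1*3^2*29^1*41^1 = -21402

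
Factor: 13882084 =2^2*19^1*182659^1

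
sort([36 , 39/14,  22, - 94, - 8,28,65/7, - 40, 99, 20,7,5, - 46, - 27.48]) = [ - 94, - 46, - 40, - 27.48, - 8, 39/14, 5,7, 65/7, 20, 22, 28, 36, 99]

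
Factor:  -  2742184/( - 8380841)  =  2^3*7^(-1 )*127^1* 2699^1*1197263^(-1) 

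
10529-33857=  - 23328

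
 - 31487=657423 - 688910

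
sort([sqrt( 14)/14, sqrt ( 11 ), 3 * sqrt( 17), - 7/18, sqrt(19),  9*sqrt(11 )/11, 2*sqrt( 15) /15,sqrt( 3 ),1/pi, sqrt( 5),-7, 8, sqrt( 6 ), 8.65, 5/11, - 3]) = [ - 7, - 3, - 7/18, sqrt( 14)/14, 1/pi, 5/11, 2*sqrt ( 15 ) /15, sqrt(  3 ), sqrt( 5), sqrt ( 6 ), 9*sqrt( 11 )/11, sqrt(11 ), sqrt( 19), 8,  8.65,3*sqrt(17)]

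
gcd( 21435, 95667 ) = 3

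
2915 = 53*55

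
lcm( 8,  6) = 24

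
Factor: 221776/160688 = 167/121 = 11^( - 2 )*167^1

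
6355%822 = 601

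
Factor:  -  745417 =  - 137^1*5441^1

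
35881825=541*66325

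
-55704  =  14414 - 70118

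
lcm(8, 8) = 8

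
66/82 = 33/41 = 0.80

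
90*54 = 4860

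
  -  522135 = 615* ( - 849)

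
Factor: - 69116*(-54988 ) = 2^4* 37^1*59^1*233^1*467^1 =3800550608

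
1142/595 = 1142/595 = 1.92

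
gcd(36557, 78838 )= 1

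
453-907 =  - 454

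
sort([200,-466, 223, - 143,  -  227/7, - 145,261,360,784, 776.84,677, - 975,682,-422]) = [-975,  -  466 ,-422,  -  145, - 143, - 227/7,200,223, 261,360, 677,682, 776.84,784]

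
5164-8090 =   -  2926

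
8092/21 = 385 + 1/3 =385.33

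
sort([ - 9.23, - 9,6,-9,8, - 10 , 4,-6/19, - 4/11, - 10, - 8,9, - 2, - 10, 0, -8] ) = [ - 10, - 10, - 10, - 9.23,  -  9,-9,-8, - 8, - 2, - 4/11, -6/19, 0,4, 6,8,9] 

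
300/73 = 4 + 8/73 =4.11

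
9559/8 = 1194 + 7/8 = 1194.88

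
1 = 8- 7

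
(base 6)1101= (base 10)253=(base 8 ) 375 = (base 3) 100101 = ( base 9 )311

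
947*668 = 632596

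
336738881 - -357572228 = 694311109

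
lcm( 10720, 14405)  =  460960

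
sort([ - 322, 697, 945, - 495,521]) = [ - 495, - 322, 521,  697, 945 ]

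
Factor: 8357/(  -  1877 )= - 61^1*137^1*1877^( - 1)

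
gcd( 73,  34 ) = 1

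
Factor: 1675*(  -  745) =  - 5^3*67^1*149^1=-  1247875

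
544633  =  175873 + 368760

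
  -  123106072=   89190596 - 212296668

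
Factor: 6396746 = 2^1*619^1*5167^1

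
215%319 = 215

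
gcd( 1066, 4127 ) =1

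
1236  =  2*618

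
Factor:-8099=  -  7^1*13^1*89^1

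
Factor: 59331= 3^1*19777^1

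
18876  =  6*3146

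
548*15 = 8220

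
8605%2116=141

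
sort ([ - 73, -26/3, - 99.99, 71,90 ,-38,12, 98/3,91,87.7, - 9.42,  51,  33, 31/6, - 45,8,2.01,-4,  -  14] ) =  [-99.99, - 73,-45 , - 38, - 14,-9.42,-26/3,-4,2.01,31/6, 8,12,98/3,33, 51,71,87.7,90,91]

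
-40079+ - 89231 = -129310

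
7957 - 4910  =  3047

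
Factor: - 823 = - 823^1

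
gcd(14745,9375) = 15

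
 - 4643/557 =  - 9+ 370/557  =  - 8.34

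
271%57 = 43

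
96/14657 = 96/14657 = 0.01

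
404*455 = 183820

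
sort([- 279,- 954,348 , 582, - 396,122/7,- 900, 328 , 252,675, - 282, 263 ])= [ - 954, - 900, - 396 , - 282, - 279 , 122/7 , 252,  263,328, 348, 582 , 675 ] 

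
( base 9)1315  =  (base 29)150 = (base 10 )986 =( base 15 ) 45B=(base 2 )1111011010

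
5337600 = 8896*600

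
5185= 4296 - -889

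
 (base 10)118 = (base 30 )3S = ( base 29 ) 42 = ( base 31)3P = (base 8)166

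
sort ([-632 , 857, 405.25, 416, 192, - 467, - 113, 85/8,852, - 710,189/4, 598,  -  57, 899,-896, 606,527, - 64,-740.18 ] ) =[ - 896, - 740.18, - 710,  -  632, - 467, - 113, - 64, - 57, 85/8, 189/4, 192,405.25,416, 527, 598,  606, 852,  857,899]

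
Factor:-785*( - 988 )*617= 2^2*5^1*13^1*19^1*157^1*617^1 = 478532860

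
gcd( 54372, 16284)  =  276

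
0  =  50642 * 0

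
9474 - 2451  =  7023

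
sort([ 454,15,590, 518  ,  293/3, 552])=[ 15 , 293/3, 454,518, 552,  590]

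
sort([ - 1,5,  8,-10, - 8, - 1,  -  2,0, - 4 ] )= [ - 10 , -8, - 4, - 2, - 1, - 1,0,5,8]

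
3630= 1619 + 2011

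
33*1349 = 44517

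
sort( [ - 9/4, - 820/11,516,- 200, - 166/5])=[ - 200,  -  820/11,  -  166/5,- 9/4,516]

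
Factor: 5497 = 23^1*239^1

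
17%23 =17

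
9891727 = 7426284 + 2465443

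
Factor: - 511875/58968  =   - 625/72 = - 2^( - 3)*3^( - 2)  *5^4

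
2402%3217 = 2402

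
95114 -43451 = 51663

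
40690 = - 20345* ( - 2 )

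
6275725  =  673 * 9325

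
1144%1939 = 1144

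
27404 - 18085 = 9319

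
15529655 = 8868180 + 6661475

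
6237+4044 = 10281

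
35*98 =3430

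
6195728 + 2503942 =8699670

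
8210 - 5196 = 3014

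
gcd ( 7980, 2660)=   2660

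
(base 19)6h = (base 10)131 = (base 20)6b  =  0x83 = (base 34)3T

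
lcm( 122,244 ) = 244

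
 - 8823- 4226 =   -  13049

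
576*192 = 110592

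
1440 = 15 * 96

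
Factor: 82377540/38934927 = 9153060/4326103  =  2^2*3^1*5^1*7^1*19^1*31^1*37^1*97^( - 1)*103^ (  -  1)*433^( - 1)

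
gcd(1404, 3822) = 78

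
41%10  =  1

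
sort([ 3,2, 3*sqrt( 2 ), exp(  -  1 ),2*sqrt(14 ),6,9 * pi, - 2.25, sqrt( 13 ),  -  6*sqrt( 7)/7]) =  [ - 6 * sqrt( 7 ) /7,  -  2.25, exp( - 1),2, 3,sqrt( 13 ),3*sqrt( 2 ), 6, 2*sqrt ( 14 ),  9*pi]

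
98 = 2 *49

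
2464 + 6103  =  8567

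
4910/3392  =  1 + 759/1696= 1.45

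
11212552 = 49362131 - 38149579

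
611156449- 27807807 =583348642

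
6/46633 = 6/46633 = 0.00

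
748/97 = 7 + 69/97 = 7.71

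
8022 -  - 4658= 12680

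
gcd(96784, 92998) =2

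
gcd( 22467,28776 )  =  3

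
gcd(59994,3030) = 606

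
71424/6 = 11904 = 11904.00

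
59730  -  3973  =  55757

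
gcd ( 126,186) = 6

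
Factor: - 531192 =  - 2^3 * 3^1*22133^1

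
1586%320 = 306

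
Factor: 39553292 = 2^2*43^1*229961^1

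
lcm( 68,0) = 0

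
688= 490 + 198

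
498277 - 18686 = 479591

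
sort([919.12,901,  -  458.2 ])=[ - 458.2, 901,919.12 ]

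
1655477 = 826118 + 829359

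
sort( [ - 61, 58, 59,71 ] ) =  [  -  61, 58,59, 71]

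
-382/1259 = -1 + 877/1259=-0.30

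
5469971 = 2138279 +3331692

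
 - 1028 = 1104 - 2132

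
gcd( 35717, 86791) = 1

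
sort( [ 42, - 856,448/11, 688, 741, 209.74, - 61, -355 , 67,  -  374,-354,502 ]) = [ - 856, - 374,-355, - 354, -61,448/11,42,67, 209.74,502, 688, 741]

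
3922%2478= 1444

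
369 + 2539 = 2908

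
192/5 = 38+2/5 = 38.40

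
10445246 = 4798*2177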